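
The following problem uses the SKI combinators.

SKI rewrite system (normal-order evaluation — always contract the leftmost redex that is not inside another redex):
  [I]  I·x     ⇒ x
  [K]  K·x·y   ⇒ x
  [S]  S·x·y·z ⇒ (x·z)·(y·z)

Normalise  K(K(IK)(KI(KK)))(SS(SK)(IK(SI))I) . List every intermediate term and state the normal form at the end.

Answer: normal form = K  (in 3 steps)

Working:
  start: K(K(IK)(KI(KK)))(SS(SK)(IK(SI))I)
  →1  K(IK)(KI(KK))
  →2  IK
  →3  K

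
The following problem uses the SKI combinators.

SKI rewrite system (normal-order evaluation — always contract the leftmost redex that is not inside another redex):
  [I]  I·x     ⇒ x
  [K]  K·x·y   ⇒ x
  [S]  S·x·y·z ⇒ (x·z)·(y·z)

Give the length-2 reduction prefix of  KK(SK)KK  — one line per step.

  start: KK(SK)KK
  [1] KKK
  [2] K

Answer: after 2 steps: K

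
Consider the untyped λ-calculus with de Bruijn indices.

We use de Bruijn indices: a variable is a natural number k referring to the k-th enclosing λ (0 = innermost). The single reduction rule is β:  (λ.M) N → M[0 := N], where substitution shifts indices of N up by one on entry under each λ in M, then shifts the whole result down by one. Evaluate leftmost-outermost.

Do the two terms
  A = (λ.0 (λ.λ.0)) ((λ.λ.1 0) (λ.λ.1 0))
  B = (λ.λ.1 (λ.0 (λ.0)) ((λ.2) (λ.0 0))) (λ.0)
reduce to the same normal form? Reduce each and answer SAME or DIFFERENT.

Answer: SAME — A ⇓ λ.λ.0, B ⇓ λ.λ.0

Working:
Term A:
  start: (λ.0 (λ.λ.0)) ((λ.λ.1 0) (λ.λ.1 0))
  →1  (λ.λ.1 0) (λ.λ.1 0) (λ.λ.0)
  →2  (λ.(λ.λ.1 0) 0) (λ.λ.0)
  →3  (λ.λ.1 0) (λ.λ.0)
  →4  λ.(λ.λ.0) 0
  →5  λ.λ.0

Term B:
  start: (λ.λ.1 (λ.0 (λ.0)) ((λ.2) (λ.0 0))) (λ.0)
  →1  λ.(λ.0) (λ.0 (λ.0)) ((λ.λ.0) (λ.0 0))
  →2  λ.(λ.0 (λ.0)) ((λ.λ.0) (λ.0 0))
  →3  λ.(λ.λ.0) (λ.0 0) (λ.0)
  →4  λ.(λ.0) (λ.0)
  →5  λ.λ.0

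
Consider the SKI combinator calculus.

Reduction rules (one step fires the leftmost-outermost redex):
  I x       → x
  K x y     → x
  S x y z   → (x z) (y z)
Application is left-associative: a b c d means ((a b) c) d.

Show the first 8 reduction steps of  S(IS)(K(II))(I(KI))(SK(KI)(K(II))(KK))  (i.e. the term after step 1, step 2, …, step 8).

  start: S(IS)(K(II))(I(KI))(SK(KI)(K(II))(KK))
  [1] IS(I(KI))(K(II)(I(KI)))(SK(KI)(K(II))(KK))
  [2] S(I(KI))(K(II)(I(KI)))(SK(KI)(K(II))(KK))
  [3] I(KI)(SK(KI)(K(II))(KK))(K(II)(I(KI))(SK(KI)(K(II))(KK)))
  [4] KI(SK(KI)(K(II))(KK))(K(II)(I(KI))(SK(KI)(K(II))(KK)))
  [5] I(K(II)(I(KI))(SK(KI)(K(II))(KK)))
  [6] K(II)(I(KI))(SK(KI)(K(II))(KK))
  [7] II(SK(KI)(K(II))(KK))
  [8] I(SK(KI)(K(II))(KK))

Answer: after 8 steps: I(SK(KI)(K(II))(KK))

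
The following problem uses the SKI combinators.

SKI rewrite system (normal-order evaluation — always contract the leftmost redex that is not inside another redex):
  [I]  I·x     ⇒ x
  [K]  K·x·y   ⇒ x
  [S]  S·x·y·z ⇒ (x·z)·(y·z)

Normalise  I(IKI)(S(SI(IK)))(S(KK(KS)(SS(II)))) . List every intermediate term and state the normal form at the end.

  start: I(IKI)(S(SI(IK)))(S(KK(KS)(SS(II))))
  →1  IKI(S(SI(IK)))(S(KK(KS)(SS(II))))
  →2  KI(S(SI(IK)))(S(KK(KS)(SS(II))))
  →3  I(S(KK(KS)(SS(II))))
  →4  S(KK(KS)(SS(II)))
  →5  S(K(SS(II)))
  →6  S(K(SSI))

Answer: normal form = S(K(SSI))  (in 6 steps)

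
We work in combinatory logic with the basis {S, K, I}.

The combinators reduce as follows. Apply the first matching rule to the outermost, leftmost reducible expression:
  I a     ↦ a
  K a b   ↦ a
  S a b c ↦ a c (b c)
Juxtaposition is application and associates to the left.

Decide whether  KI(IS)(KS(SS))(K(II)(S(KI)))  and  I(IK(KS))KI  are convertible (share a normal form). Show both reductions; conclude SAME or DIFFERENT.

Term A:
  start: KI(IS)(KS(SS))(K(II)(S(KI)))
  step 1: I(KS(SS))(K(II)(S(KI)))
  step 2: KS(SS)(K(II)(S(KI)))
  step 3: S(K(II)(S(KI)))
  step 4: S(II)
  step 5: SI

Term B:
  start: I(IK(KS))KI
  step 1: IK(KS)KI
  step 2: K(KS)KI
  step 3: KSI
  step 4: S

Answer: DIFFERENT — A ⇓ SI, B ⇓ S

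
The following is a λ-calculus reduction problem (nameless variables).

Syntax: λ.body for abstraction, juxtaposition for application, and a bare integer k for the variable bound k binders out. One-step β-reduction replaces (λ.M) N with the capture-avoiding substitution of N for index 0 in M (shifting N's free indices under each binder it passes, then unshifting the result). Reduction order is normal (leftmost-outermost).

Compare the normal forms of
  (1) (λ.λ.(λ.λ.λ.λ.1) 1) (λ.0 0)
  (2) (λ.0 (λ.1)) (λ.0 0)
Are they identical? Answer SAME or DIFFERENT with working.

Term A:
  start: (λ.λ.(λ.λ.λ.λ.1) 1) (λ.0 0)
  step 1: λ.(λ.λ.λ.λ.1) (λ.0 0)
  step 2: λ.λ.λ.λ.1

Term B:
  start: (λ.0 (λ.1)) (λ.0 0)
  step 1: (λ.0 0) (λ.λ.0 0)
  step 2: (λ.λ.0 0) (λ.λ.0 0)
  step 3: λ.0 0

Answer: DIFFERENT — A ⇓ λ.λ.λ.λ.1, B ⇓ λ.0 0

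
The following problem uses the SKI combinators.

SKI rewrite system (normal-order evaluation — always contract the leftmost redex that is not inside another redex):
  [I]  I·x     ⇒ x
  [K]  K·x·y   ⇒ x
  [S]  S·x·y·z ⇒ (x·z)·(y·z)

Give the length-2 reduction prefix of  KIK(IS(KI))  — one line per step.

  start: KIK(IS(KI))
  [1] I(IS(KI))
  [2] IS(KI)

Answer: after 2 steps: IS(KI)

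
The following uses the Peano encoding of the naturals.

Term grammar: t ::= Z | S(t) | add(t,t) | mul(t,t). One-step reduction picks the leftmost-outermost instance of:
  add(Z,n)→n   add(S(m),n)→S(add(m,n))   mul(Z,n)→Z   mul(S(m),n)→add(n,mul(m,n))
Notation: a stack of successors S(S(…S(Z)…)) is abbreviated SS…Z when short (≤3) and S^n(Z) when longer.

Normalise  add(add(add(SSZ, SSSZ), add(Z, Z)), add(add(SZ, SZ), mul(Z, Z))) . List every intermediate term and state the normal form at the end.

  start: add(add(add(SSZ, SSSZ), add(Z, Z)), add(add(SZ, SZ), mul(Z, Z)))
  step 1: add(add(S(add(SZ, SSSZ)), add(Z, Z)), add(add(SZ, SZ), mul(Z, Z)))
  step 2: add(S(add(add(SZ, SSSZ), add(Z, Z))), add(add(SZ, SZ), mul(Z, Z)))
  step 3: S(add(add(add(SZ, SSSZ), add(Z, Z)), add(add(SZ, SZ), mul(Z, Z))))
  step 4: S(add(add(S(add(Z, SSSZ)), add(Z, Z)), add(add(SZ, SZ), mul(Z, Z))))
  step 5: S(add(S(add(add(Z, SSSZ), add(Z, Z))), add(add(SZ, SZ), mul(Z, Z))))
  step 6: S(S(add(add(add(Z, SSSZ), add(Z, Z)), add(add(SZ, SZ), mul(Z, Z)))))
  step 7: S(S(add(add(SSSZ, add(Z, Z)), add(add(SZ, SZ), mul(Z, Z)))))
  step 8: S(S(add(S(add(SSZ, add(Z, Z))), add(add(SZ, SZ), mul(Z, Z)))))
  step 9: S(S(S(add(add(SSZ, add(Z, Z)), add(add(SZ, SZ), mul(Z, Z))))))
  step 10: S(S(S(add(S(add(SZ, add(Z, Z))), add(add(SZ, SZ), mul(Z, Z))))))
  step 11: S(S(S(S(add(add(SZ, add(Z, Z)), add(add(SZ, SZ), mul(Z, Z)))))))
  step 12: S(S(S(S(add(S(add(Z, add(Z, Z))), add(add(SZ, SZ), mul(Z, Z)))))))
  step 13: S(S(S(S(S(add(add(Z, add(Z, Z)), add(add(SZ, SZ), mul(Z, Z))))))))
  step 14: S(S(S(S(S(add(add(Z, Z), add(add(SZ, SZ), mul(Z, Z))))))))
  step 15: S(S(S(S(S(add(Z, add(add(SZ, SZ), mul(Z, Z))))))))
  step 16: S(S(S(S(S(add(add(SZ, SZ), mul(Z, Z)))))))
  step 17: S(S(S(S(S(add(S(add(Z, SZ)), mul(Z, Z)))))))
  step 18: S(S(S(S(S(S(add(add(Z, SZ), mul(Z, Z))))))))
  step 19: S(S(S(S(S(S(add(SZ, mul(Z, Z))))))))
  step 20: S(S(S(S(S(S(S(add(Z, mul(Z, Z)))))))))
  step 21: S(S(S(S(S(S(S(mul(Z, Z))))))))
  step 22: S^7(Z)

Answer: normal form = S^7(Z)  (in 22 steps)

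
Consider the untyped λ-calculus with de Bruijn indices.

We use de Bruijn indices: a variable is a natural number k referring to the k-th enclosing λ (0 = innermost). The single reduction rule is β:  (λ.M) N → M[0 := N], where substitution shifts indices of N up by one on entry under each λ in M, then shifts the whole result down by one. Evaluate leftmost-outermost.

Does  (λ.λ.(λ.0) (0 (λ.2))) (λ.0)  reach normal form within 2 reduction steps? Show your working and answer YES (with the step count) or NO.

  start: (λ.λ.(λ.0) (0 (λ.2))) (λ.0)
  step 1: λ.(λ.0) (0 (λ.λ.0))
  step 2: λ.0 (λ.λ.0)

Answer: YES — reaches normal form λ.0 (λ.λ.0) in 2 ≤ 2 steps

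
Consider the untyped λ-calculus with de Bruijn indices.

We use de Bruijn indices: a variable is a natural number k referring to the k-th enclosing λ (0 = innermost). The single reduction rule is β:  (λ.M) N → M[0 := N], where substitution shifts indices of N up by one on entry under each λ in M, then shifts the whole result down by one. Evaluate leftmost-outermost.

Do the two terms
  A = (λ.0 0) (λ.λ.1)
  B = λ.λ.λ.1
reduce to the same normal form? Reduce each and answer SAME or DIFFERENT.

Answer: SAME — A ⇓ λ.λ.λ.1, B ⇓ λ.λ.λ.1

Reduction:
Term A:
  start: (λ.0 0) (λ.λ.1)
  [1] (λ.λ.1) (λ.λ.1)
  [2] λ.λ.λ.1

Term B:
  start: λ.λ.λ.1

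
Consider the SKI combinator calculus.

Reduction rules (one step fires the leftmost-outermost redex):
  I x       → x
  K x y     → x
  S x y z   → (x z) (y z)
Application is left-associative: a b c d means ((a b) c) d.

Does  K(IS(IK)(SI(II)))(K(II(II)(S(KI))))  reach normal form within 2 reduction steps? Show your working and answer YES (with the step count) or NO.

Answer: NO — after 2 steps the term is S(IK)(SI(II)), not yet normal

Reduction:
  start: K(IS(IK)(SI(II)))(K(II(II)(S(KI))))
  [1] IS(IK)(SI(II))
  [2] S(IK)(SI(II))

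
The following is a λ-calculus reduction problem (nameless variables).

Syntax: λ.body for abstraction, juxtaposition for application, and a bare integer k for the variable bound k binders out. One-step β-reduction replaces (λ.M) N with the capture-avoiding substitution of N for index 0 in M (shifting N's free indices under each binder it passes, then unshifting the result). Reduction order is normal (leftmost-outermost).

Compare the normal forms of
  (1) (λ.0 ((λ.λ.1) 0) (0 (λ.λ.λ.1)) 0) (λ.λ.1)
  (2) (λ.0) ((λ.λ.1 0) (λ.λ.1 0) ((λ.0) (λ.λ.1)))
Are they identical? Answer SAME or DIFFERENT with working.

Term A:
  start: (λ.0 ((λ.λ.1) 0) (0 (λ.λ.λ.1)) 0) (λ.λ.1)
  [1] (λ.λ.1) ((λ.λ.1) (λ.λ.1)) ((λ.λ.1) (λ.λ.λ.1)) (λ.λ.1)
  [2] (λ.(λ.λ.1) (λ.λ.1)) ((λ.λ.1) (λ.λ.λ.1)) (λ.λ.1)
  [3] (λ.λ.1) (λ.λ.1) (λ.λ.1)
  [4] (λ.λ.λ.1) (λ.λ.1)
  [5] λ.λ.1

Term B:
  start: (λ.0) ((λ.λ.1 0) (λ.λ.1 0) ((λ.0) (λ.λ.1)))
  [1] (λ.λ.1 0) (λ.λ.1 0) ((λ.0) (λ.λ.1))
  [2] (λ.(λ.λ.1 0) 0) ((λ.0) (λ.λ.1))
  [3] (λ.λ.1 0) ((λ.0) (λ.λ.1))
  [4] λ.(λ.0) (λ.λ.1) 0
  [5] λ.(λ.λ.1) 0
  [6] λ.λ.1

Answer: SAME — A ⇓ λ.λ.1, B ⇓ λ.λ.1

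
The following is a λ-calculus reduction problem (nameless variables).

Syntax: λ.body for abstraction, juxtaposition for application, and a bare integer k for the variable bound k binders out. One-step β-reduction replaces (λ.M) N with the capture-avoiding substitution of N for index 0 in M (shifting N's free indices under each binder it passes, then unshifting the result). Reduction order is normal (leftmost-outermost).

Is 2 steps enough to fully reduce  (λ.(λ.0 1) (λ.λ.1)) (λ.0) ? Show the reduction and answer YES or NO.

  start: (λ.(λ.0 1) (λ.λ.1)) (λ.0)
  step 1: (λ.0 (λ.0)) (λ.λ.1)
  step 2: (λ.λ.1) (λ.0)

Answer: NO — after 2 steps the term is (λ.λ.1) (λ.0), not yet normal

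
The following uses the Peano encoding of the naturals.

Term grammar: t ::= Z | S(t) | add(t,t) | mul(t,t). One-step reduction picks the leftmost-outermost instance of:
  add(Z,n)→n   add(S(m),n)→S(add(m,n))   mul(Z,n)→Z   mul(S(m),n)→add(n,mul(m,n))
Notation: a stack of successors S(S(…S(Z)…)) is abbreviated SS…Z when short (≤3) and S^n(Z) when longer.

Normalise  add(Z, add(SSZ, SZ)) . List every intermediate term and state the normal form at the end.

  start: add(Z, add(SSZ, SZ))
  step 1: add(SSZ, SZ)
  step 2: S(add(SZ, SZ))
  step 3: S(S(add(Z, SZ)))
  step 4: SSSZ

Answer: normal form = SSSZ  (in 4 steps)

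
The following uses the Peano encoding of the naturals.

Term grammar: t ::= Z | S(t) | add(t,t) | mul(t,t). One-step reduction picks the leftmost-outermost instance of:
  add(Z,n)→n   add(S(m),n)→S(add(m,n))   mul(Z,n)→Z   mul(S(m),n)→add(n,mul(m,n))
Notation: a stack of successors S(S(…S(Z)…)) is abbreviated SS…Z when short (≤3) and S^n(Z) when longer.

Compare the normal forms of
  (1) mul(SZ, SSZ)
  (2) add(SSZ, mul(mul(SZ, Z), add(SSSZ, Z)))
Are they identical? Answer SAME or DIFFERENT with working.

Term A:
  start: mul(SZ, SSZ)
  →1  add(SSZ, mul(Z, SSZ))
  →2  S(add(SZ, mul(Z, SSZ)))
  →3  S(S(add(Z, mul(Z, SSZ))))
  →4  S(S(mul(Z, SSZ)))
  →5  SSZ

Term B:
  start: add(SSZ, mul(mul(SZ, Z), add(SSSZ, Z)))
  →1  S(add(SZ, mul(mul(SZ, Z), add(SSSZ, Z))))
  →2  S(S(add(Z, mul(mul(SZ, Z), add(SSSZ, Z)))))
  →3  S(S(mul(mul(SZ, Z), add(SSSZ, Z))))
  →4  S(S(mul(add(Z, mul(Z, Z)), add(SSSZ, Z))))
  →5  S(S(mul(mul(Z, Z), add(SSSZ, Z))))
  →6  S(S(mul(Z, add(SSSZ, Z))))
  →7  SSZ

Answer: SAME — A ⇓ SSZ, B ⇓ SSZ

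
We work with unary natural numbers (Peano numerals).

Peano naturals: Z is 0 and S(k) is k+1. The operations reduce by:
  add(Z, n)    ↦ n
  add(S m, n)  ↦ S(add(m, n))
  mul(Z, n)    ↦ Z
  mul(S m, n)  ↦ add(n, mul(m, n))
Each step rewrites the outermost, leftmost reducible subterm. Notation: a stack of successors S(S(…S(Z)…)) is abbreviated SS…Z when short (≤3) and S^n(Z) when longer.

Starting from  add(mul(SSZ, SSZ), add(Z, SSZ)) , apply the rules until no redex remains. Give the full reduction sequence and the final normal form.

  start: add(mul(SSZ, SSZ), add(Z, SSZ))
  [1] add(add(SSZ, mul(SZ, SSZ)), add(Z, SSZ))
  [2] add(S(add(SZ, mul(SZ, SSZ))), add(Z, SSZ))
  [3] S(add(add(SZ, mul(SZ, SSZ)), add(Z, SSZ)))
  [4] S(add(S(add(Z, mul(SZ, SSZ))), add(Z, SSZ)))
  [5] S(S(add(add(Z, mul(SZ, SSZ)), add(Z, SSZ))))
  [6] S(S(add(mul(SZ, SSZ), add(Z, SSZ))))
  [7] S(S(add(add(SSZ, mul(Z, SSZ)), add(Z, SSZ))))
  [8] S(S(add(S(add(SZ, mul(Z, SSZ))), add(Z, SSZ))))
  [9] S(S(S(add(add(SZ, mul(Z, SSZ)), add(Z, SSZ)))))
  [10] S(S(S(add(S(add(Z, mul(Z, SSZ))), add(Z, SSZ)))))
  [11] S(S(S(S(add(add(Z, mul(Z, SSZ)), add(Z, SSZ))))))
  [12] S(S(S(S(add(mul(Z, SSZ), add(Z, SSZ))))))
  [13] S(S(S(S(add(Z, add(Z, SSZ))))))
  [14] S(S(S(S(add(Z, SSZ)))))
  [15] S^6(Z)

Answer: normal form = S^6(Z)  (in 15 steps)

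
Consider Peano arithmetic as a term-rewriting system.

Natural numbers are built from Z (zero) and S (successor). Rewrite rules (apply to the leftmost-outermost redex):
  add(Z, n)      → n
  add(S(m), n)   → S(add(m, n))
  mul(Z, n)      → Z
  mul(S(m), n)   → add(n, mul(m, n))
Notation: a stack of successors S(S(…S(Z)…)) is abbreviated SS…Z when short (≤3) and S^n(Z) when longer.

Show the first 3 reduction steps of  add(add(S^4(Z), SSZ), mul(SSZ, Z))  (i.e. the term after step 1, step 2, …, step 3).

  start: add(add(S^4(Z), SSZ), mul(SSZ, Z))
  →1  add(S(add(SSSZ, SSZ)), mul(SSZ, Z))
  →2  S(add(add(SSSZ, SSZ), mul(SSZ, Z)))
  →3  S(add(S(add(SSZ, SSZ)), mul(SSZ, Z)))

Answer: after 3 steps: S(add(S(add(SSZ, SSZ)), mul(SSZ, Z)))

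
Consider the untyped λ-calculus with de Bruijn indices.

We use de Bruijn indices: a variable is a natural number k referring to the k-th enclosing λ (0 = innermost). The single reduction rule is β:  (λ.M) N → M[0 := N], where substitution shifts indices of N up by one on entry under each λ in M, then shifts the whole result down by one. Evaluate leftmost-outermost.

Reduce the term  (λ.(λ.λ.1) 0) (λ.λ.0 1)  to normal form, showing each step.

Answer: normal form = λ.λ.λ.0 1  (in 2 steps)

Reduction:
  start: (λ.(λ.λ.1) 0) (λ.λ.0 1)
  [1] (λ.λ.1) (λ.λ.0 1)
  [2] λ.λ.λ.0 1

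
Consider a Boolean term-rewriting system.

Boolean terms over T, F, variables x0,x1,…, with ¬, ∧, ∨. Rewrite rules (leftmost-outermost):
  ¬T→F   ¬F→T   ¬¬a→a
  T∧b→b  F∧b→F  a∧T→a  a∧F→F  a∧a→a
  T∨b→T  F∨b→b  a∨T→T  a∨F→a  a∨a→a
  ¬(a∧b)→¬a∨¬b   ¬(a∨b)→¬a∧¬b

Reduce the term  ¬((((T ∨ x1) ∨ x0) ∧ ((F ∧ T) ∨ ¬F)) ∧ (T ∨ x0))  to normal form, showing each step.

  start: ¬((((T ∨ x1) ∨ x0) ∧ ((F ∧ T) ∨ ¬F)) ∧ (T ∨ x0))
  [1] ¬(((T ∨ x1) ∨ x0) ∧ ((F ∧ T) ∨ ¬F)) ∨ ¬(T ∨ x0)
  [2] (¬((T ∨ x1) ∨ x0) ∨ ¬((F ∧ T) ∨ ¬F)) ∨ ¬(T ∨ x0)
  [3] ((¬(T ∨ x1) ∧ ¬x0) ∨ ¬((F ∧ T) ∨ ¬F)) ∨ ¬(T ∨ x0)
  [4] (((¬T ∧ ¬x1) ∧ ¬x0) ∨ ¬((F ∧ T) ∨ ¬F)) ∨ ¬(T ∨ x0)
  [5] (((F ∧ ¬x1) ∧ ¬x0) ∨ ¬((F ∧ T) ∨ ¬F)) ∨ ¬(T ∨ x0)
  [6] ((F ∧ ¬x0) ∨ ¬((F ∧ T) ∨ ¬F)) ∨ ¬(T ∨ x0)
  [7] (F ∨ ¬((F ∧ T) ∨ ¬F)) ∨ ¬(T ∨ x0)
  [8] ¬((F ∧ T) ∨ ¬F) ∨ ¬(T ∨ x0)
  [9] (¬(F ∧ T) ∧ ¬¬F) ∨ ¬(T ∨ x0)
  [10] ((¬F ∨ ¬T) ∧ ¬¬F) ∨ ¬(T ∨ x0)
  [11] ((T ∨ ¬T) ∧ ¬¬F) ∨ ¬(T ∨ x0)
  [12] (T ∧ ¬¬F) ∨ ¬(T ∨ x0)
  [13] ¬¬F ∨ ¬(T ∨ x0)
  [14] F ∨ ¬(T ∨ x0)
  [15] ¬(T ∨ x0)
  [16] ¬T ∧ ¬x0
  [17] F ∧ ¬x0
  [18] F

Answer: normal form = F  (in 18 steps)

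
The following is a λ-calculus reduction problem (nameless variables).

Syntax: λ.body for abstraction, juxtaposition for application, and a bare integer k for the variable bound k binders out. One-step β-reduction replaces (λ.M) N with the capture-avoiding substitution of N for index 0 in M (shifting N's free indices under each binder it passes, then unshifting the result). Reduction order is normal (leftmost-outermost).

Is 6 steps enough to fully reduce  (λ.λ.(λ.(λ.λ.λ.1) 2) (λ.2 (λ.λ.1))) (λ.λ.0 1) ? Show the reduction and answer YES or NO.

Answer: YES — reaches normal form λ.λ.λ.1 in 3 ≤ 6 steps

Working:
  start: (λ.λ.(λ.(λ.λ.λ.1) 2) (λ.2 (λ.λ.1))) (λ.λ.0 1)
  →1  λ.(λ.(λ.λ.λ.1) (λ.λ.0 1)) (λ.(λ.λ.0 1) (λ.λ.1))
  →2  λ.(λ.λ.λ.1) (λ.λ.0 1)
  →3  λ.λ.λ.1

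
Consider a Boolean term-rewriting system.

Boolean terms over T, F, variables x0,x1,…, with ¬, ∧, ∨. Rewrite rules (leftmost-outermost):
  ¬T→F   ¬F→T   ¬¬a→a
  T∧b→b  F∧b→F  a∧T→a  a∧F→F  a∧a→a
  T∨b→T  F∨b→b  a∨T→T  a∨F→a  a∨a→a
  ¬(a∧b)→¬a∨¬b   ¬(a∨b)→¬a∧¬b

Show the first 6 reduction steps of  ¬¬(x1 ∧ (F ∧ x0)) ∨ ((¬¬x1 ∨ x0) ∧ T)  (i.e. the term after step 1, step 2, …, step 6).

Answer: after 6 steps: x1 ∨ x0

Reduction:
  start: ¬¬(x1 ∧ (F ∧ x0)) ∨ ((¬¬x1 ∨ x0) ∧ T)
  step 1: (x1 ∧ (F ∧ x0)) ∨ ((¬¬x1 ∨ x0) ∧ T)
  step 2: (x1 ∧ F) ∨ ((¬¬x1 ∨ x0) ∧ T)
  step 3: F ∨ ((¬¬x1 ∨ x0) ∧ T)
  step 4: (¬¬x1 ∨ x0) ∧ T
  step 5: ¬¬x1 ∨ x0
  step 6: x1 ∨ x0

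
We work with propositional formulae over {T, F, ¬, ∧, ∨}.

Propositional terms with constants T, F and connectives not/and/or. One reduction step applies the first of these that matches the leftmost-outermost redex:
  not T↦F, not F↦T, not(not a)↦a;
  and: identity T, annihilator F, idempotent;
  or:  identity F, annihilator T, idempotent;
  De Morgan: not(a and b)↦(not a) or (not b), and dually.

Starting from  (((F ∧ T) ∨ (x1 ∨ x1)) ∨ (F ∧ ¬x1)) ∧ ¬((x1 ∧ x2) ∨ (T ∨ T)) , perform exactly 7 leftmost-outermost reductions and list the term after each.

Answer: after 7 steps: x1 ∧ ((¬x1 ∨ ¬x2) ∧ ¬(T ∨ T))

Working:
  start: (((F ∧ T) ∨ (x1 ∨ x1)) ∨ (F ∧ ¬x1)) ∧ ¬((x1 ∧ x2) ∨ (T ∨ T))
  [1] ((F ∨ (x1 ∨ x1)) ∨ (F ∧ ¬x1)) ∧ ¬((x1 ∧ x2) ∨ (T ∨ T))
  [2] ((x1 ∨ x1) ∨ (F ∧ ¬x1)) ∧ ¬((x1 ∧ x2) ∨ (T ∨ T))
  [3] (x1 ∨ (F ∧ ¬x1)) ∧ ¬((x1 ∧ x2) ∨ (T ∨ T))
  [4] (x1 ∨ F) ∧ ¬((x1 ∧ x2) ∨ (T ∨ T))
  [5] x1 ∧ ¬((x1 ∧ x2) ∨ (T ∨ T))
  [6] x1 ∧ (¬(x1 ∧ x2) ∧ ¬(T ∨ T))
  [7] x1 ∧ ((¬x1 ∨ ¬x2) ∧ ¬(T ∨ T))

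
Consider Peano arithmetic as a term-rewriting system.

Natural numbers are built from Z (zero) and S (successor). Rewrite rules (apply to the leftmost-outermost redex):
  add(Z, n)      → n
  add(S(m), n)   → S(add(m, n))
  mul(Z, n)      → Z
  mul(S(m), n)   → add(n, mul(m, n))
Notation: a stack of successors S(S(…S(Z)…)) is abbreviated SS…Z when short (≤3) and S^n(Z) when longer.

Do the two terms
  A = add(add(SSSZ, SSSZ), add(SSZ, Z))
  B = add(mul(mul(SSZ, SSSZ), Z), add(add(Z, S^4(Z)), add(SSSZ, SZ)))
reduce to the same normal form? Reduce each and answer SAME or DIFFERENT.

Answer: SAME — A ⇓ S^8(Z), B ⇓ S^8(Z)

Working:
Term A:
  start: add(add(SSSZ, SSSZ), add(SSZ, Z))
  [1] add(S(add(SSZ, SSSZ)), add(SSZ, Z))
  [2] S(add(add(SSZ, SSSZ), add(SSZ, Z)))
  [3] S(add(S(add(SZ, SSSZ)), add(SSZ, Z)))
  [4] S(S(add(add(SZ, SSSZ), add(SSZ, Z))))
  [5] S(S(add(S(add(Z, SSSZ)), add(SSZ, Z))))
  [6] S(S(S(add(add(Z, SSSZ), add(SSZ, Z)))))
  [7] S(S(S(add(SSSZ, add(SSZ, Z)))))
  [8] S(S(S(S(add(SSZ, add(SSZ, Z))))))
  [9] S(S(S(S(S(add(SZ, add(SSZ, Z)))))))
  [10] S(S(S(S(S(S(add(Z, add(SSZ, Z))))))))
  [11] S(S(S(S(S(S(add(SSZ, Z)))))))
  [12] S(S(S(S(S(S(S(add(SZ, Z))))))))
  [13] S(S(S(S(S(S(S(S(add(Z, Z)))))))))
  [14] S^8(Z)

Term B:
  start: add(mul(mul(SSZ, SSSZ), Z), add(add(Z, S^4(Z)), add(SSSZ, SZ)))
  [1] add(mul(add(SSSZ, mul(SZ, SSSZ)), Z), add(add(Z, S^4(Z)), add(SSSZ, SZ)))
  [2] add(mul(S(add(SSZ, mul(SZ, SSSZ))), Z), add(add(Z, S^4(Z)), add(SSSZ, SZ)))
  [3] add(add(Z, mul(add(SSZ, mul(SZ, SSSZ)), Z)), add(add(Z, S^4(Z)), add(SSSZ, SZ)))
  [4] add(mul(add(SSZ, mul(SZ, SSSZ)), Z), add(add(Z, S^4(Z)), add(SSSZ, SZ)))
  [5] add(mul(S(add(SZ, mul(SZ, SSSZ))), Z), add(add(Z, S^4(Z)), add(SSSZ, SZ)))
  [6] add(add(Z, mul(add(SZ, mul(SZ, SSSZ)), Z)), add(add(Z, S^4(Z)), add(SSSZ, SZ)))
  [7] add(mul(add(SZ, mul(SZ, SSSZ)), Z), add(add(Z, S^4(Z)), add(SSSZ, SZ)))
  [8] add(mul(S(add(Z, mul(SZ, SSSZ))), Z), add(add(Z, S^4(Z)), add(SSSZ, SZ)))
  [9] add(add(Z, mul(add(Z, mul(SZ, SSSZ)), Z)), add(add(Z, S^4(Z)), add(SSSZ, SZ)))
  [10] add(mul(add(Z, mul(SZ, SSSZ)), Z), add(add(Z, S^4(Z)), add(SSSZ, SZ)))
  [11] add(mul(mul(SZ, SSSZ), Z), add(add(Z, S^4(Z)), add(SSSZ, SZ)))
  [12] add(mul(add(SSSZ, mul(Z, SSSZ)), Z), add(add(Z, S^4(Z)), add(SSSZ, SZ)))
  [13] add(mul(S(add(SSZ, mul(Z, SSSZ))), Z), add(add(Z, S^4(Z)), add(SSSZ, SZ)))
  [14] add(add(Z, mul(add(SSZ, mul(Z, SSSZ)), Z)), add(add(Z, S^4(Z)), add(SSSZ, SZ)))
  [15] add(mul(add(SSZ, mul(Z, SSSZ)), Z), add(add(Z, S^4(Z)), add(SSSZ, SZ)))
  [16] add(mul(S(add(SZ, mul(Z, SSSZ))), Z), add(add(Z, S^4(Z)), add(SSSZ, SZ)))
  [17] add(add(Z, mul(add(SZ, mul(Z, SSSZ)), Z)), add(add(Z, S^4(Z)), add(SSSZ, SZ)))
  [18] add(mul(add(SZ, mul(Z, SSSZ)), Z), add(add(Z, S^4(Z)), add(SSSZ, SZ)))
  [19] add(mul(S(add(Z, mul(Z, SSSZ))), Z), add(add(Z, S^4(Z)), add(SSSZ, SZ)))
  [20] add(add(Z, mul(add(Z, mul(Z, SSSZ)), Z)), add(add(Z, S^4(Z)), add(SSSZ, SZ)))
  [21] add(mul(add(Z, mul(Z, SSSZ)), Z), add(add(Z, S^4(Z)), add(SSSZ, SZ)))
  [22] add(mul(mul(Z, SSSZ), Z), add(add(Z, S^4(Z)), add(SSSZ, SZ)))
  [23] add(mul(Z, Z), add(add(Z, S^4(Z)), add(SSSZ, SZ)))
  [24] add(Z, add(add(Z, S^4(Z)), add(SSSZ, SZ)))
  [25] add(add(Z, S^4(Z)), add(SSSZ, SZ))
  [26] add(S^4(Z), add(SSSZ, SZ))
  [27] S(add(SSSZ, add(SSSZ, SZ)))
  [28] S(S(add(SSZ, add(SSSZ, SZ))))
  [29] S(S(S(add(SZ, add(SSSZ, SZ)))))
  [30] S(S(S(S(add(Z, add(SSSZ, SZ))))))
  [31] S(S(S(S(add(SSSZ, SZ)))))
  [32] S(S(S(S(S(add(SSZ, SZ))))))
  [33] S(S(S(S(S(S(add(SZ, SZ)))))))
  [34] S(S(S(S(S(S(S(add(Z, SZ))))))))
  [35] S^8(Z)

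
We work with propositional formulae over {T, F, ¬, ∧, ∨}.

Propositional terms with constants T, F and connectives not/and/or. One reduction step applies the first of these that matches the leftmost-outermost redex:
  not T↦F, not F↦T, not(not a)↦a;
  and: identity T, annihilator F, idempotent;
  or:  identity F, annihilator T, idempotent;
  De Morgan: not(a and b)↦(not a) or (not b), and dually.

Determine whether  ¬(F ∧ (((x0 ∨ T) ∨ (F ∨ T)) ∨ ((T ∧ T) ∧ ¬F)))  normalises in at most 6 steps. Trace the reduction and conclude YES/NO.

  start: ¬(F ∧ (((x0 ∨ T) ∨ (F ∨ T)) ∨ ((T ∧ T) ∧ ¬F)))
  step 1: ¬F ∨ ¬(((x0 ∨ T) ∨ (F ∨ T)) ∨ ((T ∧ T) ∧ ¬F))
  step 2: T ∨ ¬(((x0 ∨ T) ∨ (F ∨ T)) ∨ ((T ∧ T) ∧ ¬F))
  step 3: T

Answer: YES — reaches normal form T in 3 ≤ 6 steps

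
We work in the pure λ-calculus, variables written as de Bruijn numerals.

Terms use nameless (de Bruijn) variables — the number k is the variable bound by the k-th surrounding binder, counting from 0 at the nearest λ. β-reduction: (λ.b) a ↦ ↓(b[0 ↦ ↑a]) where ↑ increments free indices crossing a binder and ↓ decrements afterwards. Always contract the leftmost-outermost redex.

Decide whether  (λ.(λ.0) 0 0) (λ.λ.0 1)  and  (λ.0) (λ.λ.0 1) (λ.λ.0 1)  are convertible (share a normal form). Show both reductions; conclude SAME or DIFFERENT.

Term A:
  start: (λ.(λ.0) 0 0) (λ.λ.0 1)
  [1] (λ.0) (λ.λ.0 1) (λ.λ.0 1)
  [2] (λ.λ.0 1) (λ.λ.0 1)
  [3] λ.0 (λ.λ.0 1)

Term B:
  start: (λ.0) (λ.λ.0 1) (λ.λ.0 1)
  [1] (λ.λ.0 1) (λ.λ.0 1)
  [2] λ.0 (λ.λ.0 1)

Answer: SAME — A ⇓ λ.0 (λ.λ.0 1), B ⇓ λ.0 (λ.λ.0 1)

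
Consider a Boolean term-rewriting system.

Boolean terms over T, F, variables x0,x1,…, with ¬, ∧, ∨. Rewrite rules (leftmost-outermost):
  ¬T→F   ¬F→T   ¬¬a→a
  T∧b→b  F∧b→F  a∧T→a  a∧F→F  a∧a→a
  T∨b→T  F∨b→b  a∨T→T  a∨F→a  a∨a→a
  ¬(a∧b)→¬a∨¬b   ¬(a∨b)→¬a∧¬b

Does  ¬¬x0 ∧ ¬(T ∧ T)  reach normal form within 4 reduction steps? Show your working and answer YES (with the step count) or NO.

Answer: NO — after 4 steps the term is x0 ∧ F, not yet normal

Derivation:
  start: ¬¬x0 ∧ ¬(T ∧ T)
  →1  x0 ∧ ¬(T ∧ T)
  →2  x0 ∧ (¬T ∨ ¬T)
  →3  x0 ∧ ¬T
  →4  x0 ∧ F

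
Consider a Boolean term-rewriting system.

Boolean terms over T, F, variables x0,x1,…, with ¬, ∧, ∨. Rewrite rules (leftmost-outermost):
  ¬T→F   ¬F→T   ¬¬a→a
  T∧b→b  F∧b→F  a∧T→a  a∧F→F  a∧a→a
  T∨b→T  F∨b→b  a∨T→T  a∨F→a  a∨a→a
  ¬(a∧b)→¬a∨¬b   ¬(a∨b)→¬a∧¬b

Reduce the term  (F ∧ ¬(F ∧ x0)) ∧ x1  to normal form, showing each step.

Answer: normal form = F  (in 2 steps)

Derivation:
  start: (F ∧ ¬(F ∧ x0)) ∧ x1
  step 1: F ∧ x1
  step 2: F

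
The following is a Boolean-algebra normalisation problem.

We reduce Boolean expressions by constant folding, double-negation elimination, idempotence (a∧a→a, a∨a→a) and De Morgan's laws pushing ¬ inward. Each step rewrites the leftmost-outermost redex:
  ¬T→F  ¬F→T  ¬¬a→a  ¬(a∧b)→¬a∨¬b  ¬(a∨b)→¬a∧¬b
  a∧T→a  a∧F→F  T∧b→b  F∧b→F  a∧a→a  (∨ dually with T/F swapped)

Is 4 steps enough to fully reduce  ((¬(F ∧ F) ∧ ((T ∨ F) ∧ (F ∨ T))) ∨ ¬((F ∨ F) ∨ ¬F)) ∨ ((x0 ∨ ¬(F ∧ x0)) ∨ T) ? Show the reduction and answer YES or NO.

  start: ((¬(F ∧ F) ∧ ((T ∨ F) ∧ (F ∨ T))) ∨ ¬((F ∨ F) ∨ ¬F)) ∨ ((x0 ∨ ¬(F ∧ x0)) ∨ T)
  step 1: (((¬F ∨ ¬F) ∧ ((T ∨ F) ∧ (F ∨ T))) ∨ ¬((F ∨ F) ∨ ¬F)) ∨ ((x0 ∨ ¬(F ∧ x0)) ∨ T)
  step 2: ((¬F ∧ ((T ∨ F) ∧ (F ∨ T))) ∨ ¬((F ∨ F) ∨ ¬F)) ∨ ((x0 ∨ ¬(F ∧ x0)) ∨ T)
  step 3: ((T ∧ ((T ∨ F) ∧ (F ∨ T))) ∨ ¬((F ∨ F) ∨ ¬F)) ∨ ((x0 ∨ ¬(F ∧ x0)) ∨ T)
  step 4: (((T ∨ F) ∧ (F ∨ T)) ∨ ¬((F ∨ F) ∨ ¬F)) ∨ ((x0 ∨ ¬(F ∧ x0)) ∨ T)

Answer: NO — after 4 steps the term is (((T ∨ F) ∧ (F ∨ T)) ∨ ¬((F ∨ F) ∨ ¬F)) ∨ ((x0 ∨ ¬(F ∧ x0)) ∨ T), not yet normal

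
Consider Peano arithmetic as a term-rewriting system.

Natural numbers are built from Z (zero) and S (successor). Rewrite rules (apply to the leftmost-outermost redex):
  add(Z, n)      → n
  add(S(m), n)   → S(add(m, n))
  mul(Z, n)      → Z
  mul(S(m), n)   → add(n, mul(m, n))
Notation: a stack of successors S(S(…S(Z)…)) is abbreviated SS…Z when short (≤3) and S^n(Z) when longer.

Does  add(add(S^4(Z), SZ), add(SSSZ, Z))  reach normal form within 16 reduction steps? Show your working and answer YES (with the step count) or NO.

  start: add(add(S^4(Z), SZ), add(SSSZ, Z))
  step 1: add(S(add(SSSZ, SZ)), add(SSSZ, Z))
  step 2: S(add(add(SSSZ, SZ), add(SSSZ, Z)))
  step 3: S(add(S(add(SSZ, SZ)), add(SSSZ, Z)))
  step 4: S(S(add(add(SSZ, SZ), add(SSSZ, Z))))
  step 5: S(S(add(S(add(SZ, SZ)), add(SSSZ, Z))))
  step 6: S(S(S(add(add(SZ, SZ), add(SSSZ, Z)))))
  step 7: S(S(S(add(S(add(Z, SZ)), add(SSSZ, Z)))))
  step 8: S(S(S(S(add(add(Z, SZ), add(SSSZ, Z))))))
  step 9: S(S(S(S(add(SZ, add(SSSZ, Z))))))
  step 10: S(S(S(S(S(add(Z, add(SSSZ, Z)))))))
  step 11: S(S(S(S(S(add(SSSZ, Z))))))
  step 12: S(S(S(S(S(S(add(SSZ, Z)))))))
  step 13: S(S(S(S(S(S(S(add(SZ, Z))))))))
  step 14: S(S(S(S(S(S(S(S(add(Z, Z)))))))))
  step 15: S^8(Z)

Answer: YES — reaches normal form S^8(Z) in 15 ≤ 16 steps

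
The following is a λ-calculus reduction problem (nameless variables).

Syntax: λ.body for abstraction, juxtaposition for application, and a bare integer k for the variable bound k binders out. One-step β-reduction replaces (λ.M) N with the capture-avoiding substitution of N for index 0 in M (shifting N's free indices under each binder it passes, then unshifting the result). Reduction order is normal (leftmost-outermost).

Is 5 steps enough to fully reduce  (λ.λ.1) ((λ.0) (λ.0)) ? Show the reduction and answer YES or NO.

Answer: YES — reaches normal form λ.λ.0 in 2 ≤ 5 steps

Working:
  start: (λ.λ.1) ((λ.0) (λ.0))
  [1] λ.(λ.0) (λ.0)
  [2] λ.λ.0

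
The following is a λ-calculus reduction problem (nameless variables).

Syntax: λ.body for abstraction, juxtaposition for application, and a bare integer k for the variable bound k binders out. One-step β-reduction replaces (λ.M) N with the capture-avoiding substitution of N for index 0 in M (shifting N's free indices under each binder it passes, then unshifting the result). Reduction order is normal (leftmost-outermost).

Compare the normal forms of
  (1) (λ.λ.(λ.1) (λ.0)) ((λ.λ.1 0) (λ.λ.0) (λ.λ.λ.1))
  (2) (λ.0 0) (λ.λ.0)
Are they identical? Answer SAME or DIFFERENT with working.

Answer: SAME — A ⇓ λ.0, B ⇓ λ.0

Working:
Term A:
  start: (λ.λ.(λ.1) (λ.0)) ((λ.λ.1 0) (λ.λ.0) (λ.λ.λ.1))
  →1  λ.(λ.1) (λ.0)
  →2  λ.0

Term B:
  start: (λ.0 0) (λ.λ.0)
  →1  (λ.λ.0) (λ.λ.0)
  →2  λ.0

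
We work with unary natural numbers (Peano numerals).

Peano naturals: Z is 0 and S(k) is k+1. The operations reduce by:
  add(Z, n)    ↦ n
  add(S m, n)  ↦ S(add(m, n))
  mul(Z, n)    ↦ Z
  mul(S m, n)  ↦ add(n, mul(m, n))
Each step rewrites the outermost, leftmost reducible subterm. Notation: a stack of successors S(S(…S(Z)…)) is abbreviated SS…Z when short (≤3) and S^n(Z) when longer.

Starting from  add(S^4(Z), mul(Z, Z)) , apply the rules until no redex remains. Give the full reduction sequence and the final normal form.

  start: add(S^4(Z), mul(Z, Z))
  [1] S(add(SSSZ, mul(Z, Z)))
  [2] S(S(add(SSZ, mul(Z, Z))))
  [3] S(S(S(add(SZ, mul(Z, Z)))))
  [4] S(S(S(S(add(Z, mul(Z, Z))))))
  [5] S(S(S(S(mul(Z, Z)))))
  [6] S^4(Z)

Answer: normal form = S^4(Z)  (in 6 steps)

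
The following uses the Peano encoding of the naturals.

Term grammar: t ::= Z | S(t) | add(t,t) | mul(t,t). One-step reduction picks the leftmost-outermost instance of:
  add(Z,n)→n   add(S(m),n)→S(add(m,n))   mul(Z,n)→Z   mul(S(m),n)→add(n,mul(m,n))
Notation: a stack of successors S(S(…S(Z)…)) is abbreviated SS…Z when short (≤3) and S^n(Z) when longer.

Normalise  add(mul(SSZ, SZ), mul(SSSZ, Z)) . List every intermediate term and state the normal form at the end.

  start: add(mul(SSZ, SZ), mul(SSSZ, Z))
  →1  add(add(SZ, mul(SZ, SZ)), mul(SSSZ, Z))
  →2  add(S(add(Z, mul(SZ, SZ))), mul(SSSZ, Z))
  →3  S(add(add(Z, mul(SZ, SZ)), mul(SSSZ, Z)))
  →4  S(add(mul(SZ, SZ), mul(SSSZ, Z)))
  →5  S(add(add(SZ, mul(Z, SZ)), mul(SSSZ, Z)))
  →6  S(add(S(add(Z, mul(Z, SZ))), mul(SSSZ, Z)))
  →7  S(S(add(add(Z, mul(Z, SZ)), mul(SSSZ, Z))))
  →8  S(S(add(mul(Z, SZ), mul(SSSZ, Z))))
  →9  S(S(add(Z, mul(SSSZ, Z))))
  →10  S(S(mul(SSSZ, Z)))
  →11  S(S(add(Z, mul(SSZ, Z))))
  →12  S(S(mul(SSZ, Z)))
  →13  S(S(add(Z, mul(SZ, Z))))
  →14  S(S(mul(SZ, Z)))
  →15  S(S(add(Z, mul(Z, Z))))
  →16  S(S(mul(Z, Z)))
  →17  SSZ

Answer: normal form = SSZ  (in 17 steps)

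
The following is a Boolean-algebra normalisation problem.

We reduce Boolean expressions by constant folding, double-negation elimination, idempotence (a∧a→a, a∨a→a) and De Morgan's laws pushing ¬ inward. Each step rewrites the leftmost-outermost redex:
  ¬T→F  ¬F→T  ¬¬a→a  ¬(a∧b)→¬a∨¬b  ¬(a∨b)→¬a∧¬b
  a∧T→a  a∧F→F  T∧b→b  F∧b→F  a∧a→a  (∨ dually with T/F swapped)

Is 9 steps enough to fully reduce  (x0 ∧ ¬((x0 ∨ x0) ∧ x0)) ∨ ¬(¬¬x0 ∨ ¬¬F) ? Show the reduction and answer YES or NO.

Answer: YES — reaches normal form (x0 ∧ ¬x0) ∨ ¬x0 in 9 ≤ 9 steps

Derivation:
  start: (x0 ∧ ¬((x0 ∨ x0) ∧ x0)) ∨ ¬(¬¬x0 ∨ ¬¬F)
  step 1: (x0 ∧ (¬(x0 ∨ x0) ∨ ¬x0)) ∨ ¬(¬¬x0 ∨ ¬¬F)
  step 2: (x0 ∧ ((¬x0 ∧ ¬x0) ∨ ¬x0)) ∨ ¬(¬¬x0 ∨ ¬¬F)
  step 3: (x0 ∧ (¬x0 ∨ ¬x0)) ∨ ¬(¬¬x0 ∨ ¬¬F)
  step 4: (x0 ∧ ¬x0) ∨ ¬(¬¬x0 ∨ ¬¬F)
  step 5: (x0 ∧ ¬x0) ∨ (¬¬¬x0 ∧ ¬¬¬F)
  step 6: (x0 ∧ ¬x0) ∨ (¬x0 ∧ ¬¬¬F)
  step 7: (x0 ∧ ¬x0) ∨ (¬x0 ∧ ¬F)
  step 8: (x0 ∧ ¬x0) ∨ (¬x0 ∧ T)
  step 9: (x0 ∧ ¬x0) ∨ ¬x0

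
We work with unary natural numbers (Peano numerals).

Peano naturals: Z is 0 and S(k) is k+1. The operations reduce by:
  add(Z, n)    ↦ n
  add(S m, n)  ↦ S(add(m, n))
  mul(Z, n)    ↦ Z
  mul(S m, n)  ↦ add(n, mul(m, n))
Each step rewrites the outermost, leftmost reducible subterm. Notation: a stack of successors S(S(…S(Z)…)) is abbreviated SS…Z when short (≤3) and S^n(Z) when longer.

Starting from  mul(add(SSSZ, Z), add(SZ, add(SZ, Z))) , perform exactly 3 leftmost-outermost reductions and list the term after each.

  start: mul(add(SSSZ, Z), add(SZ, add(SZ, Z)))
  →1  mul(S(add(SSZ, Z)), add(SZ, add(SZ, Z)))
  →2  add(add(SZ, add(SZ, Z)), mul(add(SSZ, Z), add(SZ, add(SZ, Z))))
  →3  add(S(add(Z, add(SZ, Z))), mul(add(SSZ, Z), add(SZ, add(SZ, Z))))

Answer: after 3 steps: add(S(add(Z, add(SZ, Z))), mul(add(SSZ, Z), add(SZ, add(SZ, Z))))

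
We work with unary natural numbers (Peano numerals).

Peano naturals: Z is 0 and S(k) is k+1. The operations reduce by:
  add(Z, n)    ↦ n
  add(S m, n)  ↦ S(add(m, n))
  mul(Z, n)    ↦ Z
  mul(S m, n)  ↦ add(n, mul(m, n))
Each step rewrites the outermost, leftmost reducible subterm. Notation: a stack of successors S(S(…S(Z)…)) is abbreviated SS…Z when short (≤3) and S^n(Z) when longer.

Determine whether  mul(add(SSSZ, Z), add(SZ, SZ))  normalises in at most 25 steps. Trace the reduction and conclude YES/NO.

  start: mul(add(SSSZ, Z), add(SZ, SZ))
  [1] mul(S(add(SSZ, Z)), add(SZ, SZ))
  [2] add(add(SZ, SZ), mul(add(SSZ, Z), add(SZ, SZ)))
  [3] add(S(add(Z, SZ)), mul(add(SSZ, Z), add(SZ, SZ)))
  [4] S(add(add(Z, SZ), mul(add(SSZ, Z), add(SZ, SZ))))
  [5] S(add(SZ, mul(add(SSZ, Z), add(SZ, SZ))))
  [6] S(S(add(Z, mul(add(SSZ, Z), add(SZ, SZ)))))
  [7] S(S(mul(add(SSZ, Z), add(SZ, SZ))))
  [8] S(S(mul(S(add(SZ, Z)), add(SZ, SZ))))
  [9] S(S(add(add(SZ, SZ), mul(add(SZ, Z), add(SZ, SZ)))))
  [10] S(S(add(S(add(Z, SZ)), mul(add(SZ, Z), add(SZ, SZ)))))
  [11] S(S(S(add(add(Z, SZ), mul(add(SZ, Z), add(SZ, SZ))))))
  [12] S(S(S(add(SZ, mul(add(SZ, Z), add(SZ, SZ))))))
  [13] S(S(S(S(add(Z, mul(add(SZ, Z), add(SZ, SZ)))))))
  [14] S(S(S(S(mul(add(SZ, Z), add(SZ, SZ))))))
  [15] S(S(S(S(mul(S(add(Z, Z)), add(SZ, SZ))))))
  [16] S(S(S(S(add(add(SZ, SZ), mul(add(Z, Z), add(SZ, SZ)))))))
  [17] S(S(S(S(add(S(add(Z, SZ)), mul(add(Z, Z), add(SZ, SZ)))))))
  [18] S(S(S(S(S(add(add(Z, SZ), mul(add(Z, Z), add(SZ, SZ))))))))
  [19] S(S(S(S(S(add(SZ, mul(add(Z, Z), add(SZ, SZ))))))))
  [20] S(S(S(S(S(S(add(Z, mul(add(Z, Z), add(SZ, SZ)))))))))
  [21] S(S(S(S(S(S(mul(add(Z, Z), add(SZ, SZ))))))))
  [22] S(S(S(S(S(S(mul(Z, add(SZ, SZ))))))))
  [23] S^6(Z)

Answer: YES — reaches normal form S^6(Z) in 23 ≤ 25 steps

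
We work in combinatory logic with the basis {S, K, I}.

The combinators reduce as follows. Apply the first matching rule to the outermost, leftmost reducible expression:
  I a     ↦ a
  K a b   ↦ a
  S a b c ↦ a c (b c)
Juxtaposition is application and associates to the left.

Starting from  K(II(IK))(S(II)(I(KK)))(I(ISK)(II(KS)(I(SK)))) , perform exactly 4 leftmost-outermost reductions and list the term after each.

Answer: after 4 steps: K(I(ISK)(II(KS)(I(SK))))

Derivation:
  start: K(II(IK))(S(II)(I(KK)))(I(ISK)(II(KS)(I(SK))))
  step 1: II(IK)(I(ISK)(II(KS)(I(SK))))
  step 2: I(IK)(I(ISK)(II(KS)(I(SK))))
  step 3: IK(I(ISK)(II(KS)(I(SK))))
  step 4: K(I(ISK)(II(KS)(I(SK))))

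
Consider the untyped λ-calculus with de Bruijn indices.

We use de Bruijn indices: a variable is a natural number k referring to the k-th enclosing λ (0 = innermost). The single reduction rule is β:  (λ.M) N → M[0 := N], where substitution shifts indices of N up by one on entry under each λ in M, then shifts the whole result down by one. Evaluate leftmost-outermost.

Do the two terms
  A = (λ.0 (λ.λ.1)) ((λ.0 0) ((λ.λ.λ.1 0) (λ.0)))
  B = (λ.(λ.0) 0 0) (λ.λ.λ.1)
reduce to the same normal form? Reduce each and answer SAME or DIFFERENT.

Answer: SAME — A ⇓ λ.λ.1, B ⇓ λ.λ.1

Derivation:
Term A:
  start: (λ.0 (λ.λ.1)) ((λ.0 0) ((λ.λ.λ.1 0) (λ.0)))
  step 1: (λ.0 0) ((λ.λ.λ.1 0) (λ.0)) (λ.λ.1)
  step 2: (λ.λ.λ.1 0) (λ.0) ((λ.λ.λ.1 0) (λ.0)) (λ.λ.1)
  step 3: (λ.λ.1 0) ((λ.λ.λ.1 0) (λ.0)) (λ.λ.1)
  step 4: (λ.(λ.λ.λ.1 0) (λ.0) 0) (λ.λ.1)
  step 5: (λ.λ.λ.1 0) (λ.0) (λ.λ.1)
  step 6: (λ.λ.1 0) (λ.λ.1)
  step 7: λ.(λ.λ.1) 0
  step 8: λ.λ.1

Term B:
  start: (λ.(λ.0) 0 0) (λ.λ.λ.1)
  step 1: (λ.0) (λ.λ.λ.1) (λ.λ.λ.1)
  step 2: (λ.λ.λ.1) (λ.λ.λ.1)
  step 3: λ.λ.1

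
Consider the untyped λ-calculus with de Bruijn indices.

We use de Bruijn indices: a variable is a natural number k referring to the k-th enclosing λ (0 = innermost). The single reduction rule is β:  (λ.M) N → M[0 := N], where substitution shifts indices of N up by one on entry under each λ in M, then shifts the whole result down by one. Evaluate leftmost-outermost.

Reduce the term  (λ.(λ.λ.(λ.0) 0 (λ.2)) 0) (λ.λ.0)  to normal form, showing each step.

  start: (λ.(λ.λ.(λ.0) 0 (λ.2)) 0) (λ.λ.0)
  step 1: (λ.λ.(λ.0) 0 (λ.2)) (λ.λ.0)
  step 2: λ.(λ.0) 0 (λ.λ.λ.0)
  step 3: λ.0 (λ.λ.λ.0)

Answer: normal form = λ.0 (λ.λ.λ.0)  (in 3 steps)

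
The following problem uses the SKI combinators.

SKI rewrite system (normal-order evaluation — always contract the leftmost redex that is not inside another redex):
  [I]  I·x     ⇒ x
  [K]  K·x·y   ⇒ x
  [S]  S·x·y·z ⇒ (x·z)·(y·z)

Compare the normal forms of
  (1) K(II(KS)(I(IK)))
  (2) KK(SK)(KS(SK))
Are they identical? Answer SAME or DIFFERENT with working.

Term A:
  start: K(II(KS)(I(IK)))
  step 1: K(I(KS)(I(IK)))
  step 2: K(KS(I(IK)))
  step 3: KS

Term B:
  start: KK(SK)(KS(SK))
  step 1: K(KS(SK))
  step 2: KS

Answer: SAME — A ⇓ KS, B ⇓ KS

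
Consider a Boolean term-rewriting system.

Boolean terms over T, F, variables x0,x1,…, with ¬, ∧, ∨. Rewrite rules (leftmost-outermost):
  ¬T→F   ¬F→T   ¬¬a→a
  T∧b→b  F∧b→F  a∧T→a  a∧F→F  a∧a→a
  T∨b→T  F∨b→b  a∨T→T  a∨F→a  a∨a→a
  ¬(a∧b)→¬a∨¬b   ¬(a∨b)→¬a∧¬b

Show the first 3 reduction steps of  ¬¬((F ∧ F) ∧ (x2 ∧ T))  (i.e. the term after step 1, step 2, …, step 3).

  start: ¬¬((F ∧ F) ∧ (x2 ∧ T))
  →1  (F ∧ F) ∧ (x2 ∧ T)
  →2  F ∧ (x2 ∧ T)
  →3  F

Answer: after 3 steps: F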